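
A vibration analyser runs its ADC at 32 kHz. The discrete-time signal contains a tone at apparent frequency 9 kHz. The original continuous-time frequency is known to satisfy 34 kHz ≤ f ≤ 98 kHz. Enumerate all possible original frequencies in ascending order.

Frequencies that alias to 9 kHz are k·fs ± 9 kHz for integer k ≥ 0.
k=0: 9 kHz.
k=1: 23 kHz, 41 kHz.
k=2: 55 kHz, 73 kHz.
k=3: 87 kHz, 105 kHz.
k=4: 119 kHz, 137 kHz.
Within [34 kHz, 98 kHz]: 41 kHz, 55 kHz, 73 kHz, 87 kHz.

41 kHz, 55 kHz, 73 kHz, 87 kHz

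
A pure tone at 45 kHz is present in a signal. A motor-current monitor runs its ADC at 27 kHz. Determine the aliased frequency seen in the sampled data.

9 kHz

45 kHz mod fs = 18 kHz.
18 kHz > fs/2 = 13.5 kHz, folds to fs − 18 kHz = 9 kHz.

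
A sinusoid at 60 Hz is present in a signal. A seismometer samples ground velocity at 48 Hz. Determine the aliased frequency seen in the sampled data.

12 Hz

60 Hz mod fs = 12 Hz.
12 Hz ≤ fs/2 = 24 Hz, appears at 12 Hz.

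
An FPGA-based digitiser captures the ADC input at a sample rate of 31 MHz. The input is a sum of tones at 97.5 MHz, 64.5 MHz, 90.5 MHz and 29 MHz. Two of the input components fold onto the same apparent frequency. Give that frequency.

fs/2 = 15.5 MHz.
97.5 MHz mod fs = 4.5 MHz.
4.5 MHz ≤ fs/2 = 15.5 MHz, appears at 4.5 MHz.
64.5 MHz mod fs = 2.5 MHz.
2.5 MHz ≤ fs/2 = 15.5 MHz, appears at 2.5 MHz.
90.5 MHz mod fs = 28.5 MHz.
28.5 MHz > fs/2 = 15.5 MHz, folds to fs − 28.5 MHz = 2.5 MHz.
29 MHz > fs/2 = 15.5 MHz, folds to fs − 29 MHz = 2 MHz.
64.5 MHz and 90.5 MHz both map to 2.5 MHz.

2.5 MHz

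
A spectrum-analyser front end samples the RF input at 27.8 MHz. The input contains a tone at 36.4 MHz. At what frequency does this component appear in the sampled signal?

8.6 MHz

36.4 MHz mod fs = 8.6 MHz.
8.6 MHz ≤ fs/2 = 13.9 MHz, appears at 8.6 MHz.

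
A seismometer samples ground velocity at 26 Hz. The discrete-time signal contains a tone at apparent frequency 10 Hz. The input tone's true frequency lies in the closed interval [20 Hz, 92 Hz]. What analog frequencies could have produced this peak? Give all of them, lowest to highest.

36 Hz, 42 Hz, 62 Hz, 68 Hz, 88 Hz

Frequencies that alias to 10 Hz are k·fs ± 10 Hz for integer k ≥ 0.
k=0: 10 Hz.
k=1: 16 Hz, 36 Hz.
k=2: 42 Hz, 62 Hz.
k=3: 68 Hz, 88 Hz.
k=4: 94 Hz, 114 Hz.
Within [20 Hz, 92 Hz]: 36 Hz, 42 Hz, 62 Hz, 68 Hz, 88 Hz.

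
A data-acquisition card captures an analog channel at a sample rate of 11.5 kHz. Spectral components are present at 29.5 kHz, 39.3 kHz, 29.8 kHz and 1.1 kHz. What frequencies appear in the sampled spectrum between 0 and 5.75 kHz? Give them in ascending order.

fs/2 = 5.75 kHz.
29.5 kHz mod fs = 6.5 kHz.
6.5 kHz > fs/2 = 5.75 kHz, folds to fs − 6.5 kHz = 5 kHz.
39.3 kHz mod fs = 4.8 kHz.
4.8 kHz ≤ fs/2 = 5.75 kHz, appears at 4.8 kHz.
29.8 kHz mod fs = 6.8 kHz.
6.8 kHz > fs/2 = 5.75 kHz, folds to fs − 6.8 kHz = 4.7 kHz.
1.1 kHz ≤ fs/2 = 5.75 kHz, passes unchanged.
Distinct values: {1.1 kHz, 4.7 kHz, 4.8 kHz, 5 kHz}.

1.1 kHz, 4.7 kHz, 4.8 kHz, 5 kHz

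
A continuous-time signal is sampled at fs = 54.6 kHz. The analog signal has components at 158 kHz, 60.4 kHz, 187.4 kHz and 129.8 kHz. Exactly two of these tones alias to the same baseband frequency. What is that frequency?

5.8 kHz

fs/2 = 27.3 kHz.
158 kHz mod fs = 48.8 kHz.
48.8 kHz > fs/2 = 27.3 kHz, folds to fs − 48.8 kHz = 5.8 kHz.
60.4 kHz mod fs = 5.8 kHz.
5.8 kHz ≤ fs/2 = 27.3 kHz, appears at 5.8 kHz.
187.4 kHz mod fs = 23.6 kHz.
23.6 kHz ≤ fs/2 = 27.3 kHz, appears at 23.6 kHz.
129.8 kHz mod fs = 20.6 kHz.
20.6 kHz ≤ fs/2 = 27.3 kHz, appears at 20.6 kHz.
60.4 kHz and 158 kHz both map to 5.8 kHz.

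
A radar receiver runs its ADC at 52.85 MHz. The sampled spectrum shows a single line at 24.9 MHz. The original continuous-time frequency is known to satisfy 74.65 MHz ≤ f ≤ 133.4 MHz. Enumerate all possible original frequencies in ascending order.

Frequencies that alias to 24.9 MHz are k·fs ± 24.9 MHz for integer k ≥ 0.
k=0: 24.9 MHz.
k=1: 27.95 MHz, 77.75 MHz.
k=2: 80.8 MHz, 130.6 MHz.
k=3: 133.65 MHz, 183.45 MHz.
Within [74.65 MHz, 133.4 MHz]: 77.75 MHz, 80.8 MHz, 130.6 MHz.

77.75 MHz, 80.8 MHz, 130.6 MHz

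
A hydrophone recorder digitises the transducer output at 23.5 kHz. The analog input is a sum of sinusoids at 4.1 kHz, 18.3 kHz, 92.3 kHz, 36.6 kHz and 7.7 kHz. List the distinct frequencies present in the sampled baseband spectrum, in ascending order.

fs/2 = 11.75 kHz.
4.1 kHz ≤ fs/2 = 11.75 kHz, passes unchanged.
18.3 kHz > fs/2 = 11.75 kHz, folds to fs − 18.3 kHz = 5.2 kHz.
92.3 kHz mod fs = 21.8 kHz.
21.8 kHz > fs/2 = 11.75 kHz, folds to fs − 21.8 kHz = 1.7 kHz.
36.6 kHz mod fs = 13.1 kHz.
13.1 kHz > fs/2 = 11.75 kHz, folds to fs − 13.1 kHz = 10.4 kHz.
7.7 kHz ≤ fs/2 = 11.75 kHz, passes unchanged.
Distinct values: {1.7 kHz, 4.1 kHz, 5.2 kHz, 7.7 kHz, 10.4 kHz}.

1.7 kHz, 4.1 kHz, 5.2 kHz, 7.7 kHz, 10.4 kHz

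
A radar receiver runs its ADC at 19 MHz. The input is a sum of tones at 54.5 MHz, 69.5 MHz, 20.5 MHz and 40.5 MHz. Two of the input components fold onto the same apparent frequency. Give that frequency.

fs/2 = 9.5 MHz.
54.5 MHz mod fs = 16.5 MHz.
16.5 MHz > fs/2 = 9.5 MHz, folds to fs − 16.5 MHz = 2.5 MHz.
69.5 MHz mod fs = 12.5 MHz.
12.5 MHz > fs/2 = 9.5 MHz, folds to fs − 12.5 MHz = 6.5 MHz.
20.5 MHz mod fs = 1.5 MHz.
1.5 MHz ≤ fs/2 = 9.5 MHz, appears at 1.5 MHz.
40.5 MHz mod fs = 2.5 MHz.
2.5 MHz ≤ fs/2 = 9.5 MHz, appears at 2.5 MHz.
40.5 MHz and 54.5 MHz both map to 2.5 MHz.

2.5 MHz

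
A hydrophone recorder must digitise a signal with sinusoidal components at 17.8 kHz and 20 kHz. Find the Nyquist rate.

Highest-frequency component: 20 kHz.
Nyquist rate = 2 × 20 kHz = 40 kHz.

40 kHz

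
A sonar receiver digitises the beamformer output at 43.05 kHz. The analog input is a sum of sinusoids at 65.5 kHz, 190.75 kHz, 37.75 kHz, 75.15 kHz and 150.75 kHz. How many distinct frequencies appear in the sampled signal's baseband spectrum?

fs/2 = 21.525 kHz.
65.5 kHz mod fs = 22.45 kHz.
22.45 kHz > fs/2 = 21.525 kHz, folds to fs − 22.45 kHz = 20.6 kHz.
190.75 kHz mod fs = 18.55 kHz.
18.55 kHz ≤ fs/2 = 21.525 kHz, appears at 18.55 kHz.
37.75 kHz > fs/2 = 21.525 kHz, folds to fs − 37.75 kHz = 5.3 kHz.
75.15 kHz mod fs = 32.1 kHz.
32.1 kHz > fs/2 = 21.525 kHz, folds to fs − 32.1 kHz = 10.95 kHz.
150.75 kHz mod fs = 21.6 kHz.
21.6 kHz > fs/2 = 21.525 kHz, folds to fs − 21.6 kHz = 21.45 kHz.
Distinct values: {5.3 kHz, 10.95 kHz, 18.55 kHz, 20.6 kHz, 21.45 kHz} → 5.

5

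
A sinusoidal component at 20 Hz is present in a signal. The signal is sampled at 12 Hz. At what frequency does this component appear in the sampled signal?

20 Hz mod fs = 8 Hz.
8 Hz > fs/2 = 6 Hz, folds to fs − 8 Hz = 4 Hz.

4 Hz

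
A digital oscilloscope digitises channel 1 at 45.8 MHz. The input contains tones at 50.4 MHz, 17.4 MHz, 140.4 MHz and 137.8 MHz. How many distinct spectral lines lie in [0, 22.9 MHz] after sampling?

4

fs/2 = 22.9 MHz.
50.4 MHz mod fs = 4.6 MHz.
4.6 MHz ≤ fs/2 = 22.9 MHz, appears at 4.6 MHz.
17.4 MHz ≤ fs/2 = 22.9 MHz, passes unchanged.
140.4 MHz mod fs = 3 MHz.
3 MHz ≤ fs/2 = 22.9 MHz, appears at 3 MHz.
137.8 MHz mod fs = 0.4 MHz.
0.4 MHz ≤ fs/2 = 22.9 MHz, appears at 0.4 MHz.
Distinct values: {0.4 MHz, 3 MHz, 4.6 MHz, 17.4 MHz} → 4.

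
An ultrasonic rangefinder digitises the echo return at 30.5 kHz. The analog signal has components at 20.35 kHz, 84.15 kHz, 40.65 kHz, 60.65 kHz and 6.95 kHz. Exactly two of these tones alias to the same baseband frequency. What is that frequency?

fs/2 = 15.25 kHz.
20.35 kHz > fs/2 = 15.25 kHz, folds to fs − 20.35 kHz = 10.15 kHz.
84.15 kHz mod fs = 23.15 kHz.
23.15 kHz > fs/2 = 15.25 kHz, folds to fs − 23.15 kHz = 7.35 kHz.
40.65 kHz mod fs = 10.15 kHz.
10.15 kHz ≤ fs/2 = 15.25 kHz, appears at 10.15 kHz.
60.65 kHz mod fs = 30.15 kHz.
30.15 kHz > fs/2 = 15.25 kHz, folds to fs − 30.15 kHz = 0.35 kHz.
6.95 kHz ≤ fs/2 = 15.25 kHz, passes unchanged.
20.35 kHz and 40.65 kHz both map to 10.15 kHz.

10.15 kHz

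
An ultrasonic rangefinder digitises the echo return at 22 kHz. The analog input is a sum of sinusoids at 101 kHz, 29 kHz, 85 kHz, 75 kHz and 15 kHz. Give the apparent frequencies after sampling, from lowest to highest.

3 kHz, 7 kHz, 9 kHz

fs/2 = 11 kHz.
101 kHz mod fs = 13 kHz.
13 kHz > fs/2 = 11 kHz, folds to fs − 13 kHz = 9 kHz.
29 kHz mod fs = 7 kHz.
7 kHz ≤ fs/2 = 11 kHz, appears at 7 kHz.
85 kHz mod fs = 19 kHz.
19 kHz > fs/2 = 11 kHz, folds to fs − 19 kHz = 3 kHz.
75 kHz mod fs = 9 kHz.
9 kHz ≤ fs/2 = 11 kHz, appears at 9 kHz.
15 kHz > fs/2 = 11 kHz, folds to fs − 15 kHz = 7 kHz.
Distinct values: {3 kHz, 7 kHz, 9 kHz}.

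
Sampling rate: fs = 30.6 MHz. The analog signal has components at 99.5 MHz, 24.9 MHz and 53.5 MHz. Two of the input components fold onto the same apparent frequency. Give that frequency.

fs/2 = 15.3 MHz.
99.5 MHz mod fs = 7.7 MHz.
7.7 MHz ≤ fs/2 = 15.3 MHz, appears at 7.7 MHz.
24.9 MHz > fs/2 = 15.3 MHz, folds to fs − 24.9 MHz = 5.7 MHz.
53.5 MHz mod fs = 22.9 MHz.
22.9 MHz > fs/2 = 15.3 MHz, folds to fs − 22.9 MHz = 7.7 MHz.
53.5 MHz and 99.5 MHz both map to 7.7 MHz.

7.7 MHz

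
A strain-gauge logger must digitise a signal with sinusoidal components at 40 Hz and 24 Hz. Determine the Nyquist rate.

80 Hz

Highest-frequency component: 40 Hz.
Nyquist rate = 2 × 40 Hz = 80 Hz.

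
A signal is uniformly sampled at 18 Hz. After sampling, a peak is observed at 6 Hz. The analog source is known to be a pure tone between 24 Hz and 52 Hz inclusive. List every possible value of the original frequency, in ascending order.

Frequencies that alias to 6 Hz are k·fs ± 6 Hz for integer k ≥ 0.
k=0: 6 Hz.
k=1: 12 Hz, 24 Hz.
k=2: 30 Hz, 42 Hz.
k=3: 48 Hz, 60 Hz.
k=4: 66 Hz, 78 Hz.
Within [24 Hz, 52 Hz]: 24 Hz, 30 Hz, 42 Hz, 48 Hz.

24 Hz, 30 Hz, 42 Hz, 48 Hz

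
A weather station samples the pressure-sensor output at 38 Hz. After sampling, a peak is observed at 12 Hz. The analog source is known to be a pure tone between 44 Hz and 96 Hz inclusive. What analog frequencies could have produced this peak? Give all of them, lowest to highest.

Frequencies that alias to 12 Hz are k·fs ± 12 Hz for integer k ≥ 0.
k=0: 12 Hz.
k=1: 26 Hz, 50 Hz.
k=2: 64 Hz, 88 Hz.
k=3: 102 Hz, 126 Hz.
Within [44 Hz, 96 Hz]: 50 Hz, 64 Hz, 88 Hz.

50 Hz, 64 Hz, 88 Hz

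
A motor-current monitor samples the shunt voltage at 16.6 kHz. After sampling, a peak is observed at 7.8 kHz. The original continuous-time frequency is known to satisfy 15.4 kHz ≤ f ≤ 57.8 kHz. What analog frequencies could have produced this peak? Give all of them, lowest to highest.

Frequencies that alias to 7.8 kHz are k·fs ± 7.8 kHz for integer k ≥ 0.
k=0: 7.8 kHz.
k=1: 8.8 kHz, 24.4 kHz.
k=2: 25.4 kHz, 41 kHz.
k=3: 42 kHz, 57.6 kHz.
k=4: 58.6 kHz, 74.2 kHz.
Within [15.4 kHz, 57.8 kHz]: 24.4 kHz, 25.4 kHz, 41 kHz, 42 kHz, 57.6 kHz.

24.4 kHz, 25.4 kHz, 41 kHz, 42 kHz, 57.6 kHz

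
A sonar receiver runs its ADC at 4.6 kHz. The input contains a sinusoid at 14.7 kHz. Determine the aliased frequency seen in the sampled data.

14.7 kHz mod fs = 0.9 kHz.
0.9 kHz ≤ fs/2 = 2.3 kHz, appears at 0.9 kHz.

0.9 kHz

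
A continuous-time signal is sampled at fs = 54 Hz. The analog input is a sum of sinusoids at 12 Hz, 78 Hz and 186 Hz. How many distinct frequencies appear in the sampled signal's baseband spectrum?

2

fs/2 = 27 Hz.
12 Hz ≤ fs/2 = 27 Hz, passes unchanged.
78 Hz mod fs = 24 Hz.
24 Hz ≤ fs/2 = 27 Hz, appears at 24 Hz.
186 Hz mod fs = 24 Hz.
24 Hz ≤ fs/2 = 27 Hz, appears at 24 Hz.
Distinct values: {12 Hz, 24 Hz} → 2.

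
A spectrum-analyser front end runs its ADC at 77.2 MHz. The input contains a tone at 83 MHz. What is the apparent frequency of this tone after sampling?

83 MHz mod fs = 5.8 MHz.
5.8 MHz ≤ fs/2 = 38.6 MHz, appears at 5.8 MHz.

5.8 MHz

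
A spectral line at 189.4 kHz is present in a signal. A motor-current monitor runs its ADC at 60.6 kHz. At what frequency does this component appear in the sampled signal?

7.6 kHz

189.4 kHz mod fs = 7.6 kHz.
7.6 kHz ≤ fs/2 = 30.3 kHz, appears at 7.6 kHz.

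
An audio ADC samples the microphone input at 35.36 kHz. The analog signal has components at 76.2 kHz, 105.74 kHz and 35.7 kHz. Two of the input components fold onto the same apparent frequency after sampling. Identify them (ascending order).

35.7 kHz, 105.74 kHz

fs/2 = 17.68 kHz.
76.2 kHz mod fs = 5.48 kHz.
5.48 kHz ≤ fs/2 = 17.68 kHz, appears at 5.48 kHz.
105.74 kHz mod fs = 35.02 kHz.
35.02 kHz > fs/2 = 17.68 kHz, folds to fs − 35.02 kHz = 0.34 kHz.
35.7 kHz mod fs = 0.34 kHz.
0.34 kHz ≤ fs/2 = 17.68 kHz, appears at 0.34 kHz.
35.7 kHz and 105.74 kHz both map to 0.34 kHz.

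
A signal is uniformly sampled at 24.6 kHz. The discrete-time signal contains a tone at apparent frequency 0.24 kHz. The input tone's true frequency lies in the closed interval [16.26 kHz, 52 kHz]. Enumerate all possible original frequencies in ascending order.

24.36 kHz, 24.84 kHz, 48.96 kHz, 49.44 kHz

Frequencies that alias to 0.24 kHz are k·fs ± 0.24 kHz for integer k ≥ 0.
k=0: 0.24 kHz.
k=1: 24.36 kHz, 24.84 kHz.
k=2: 48.96 kHz, 49.44 kHz.
k=3: 73.56 kHz, 74.04 kHz.
Within [16.26 kHz, 52 kHz]: 24.36 kHz, 24.84 kHz, 48.96 kHz, 49.44 kHz.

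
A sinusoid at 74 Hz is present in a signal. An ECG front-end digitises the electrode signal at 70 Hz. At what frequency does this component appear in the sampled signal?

4 Hz

74 Hz mod fs = 4 Hz.
4 Hz ≤ fs/2 = 35 Hz, appears at 4 Hz.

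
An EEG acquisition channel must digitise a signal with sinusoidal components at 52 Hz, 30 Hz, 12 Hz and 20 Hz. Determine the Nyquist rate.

Highest-frequency component: 52 Hz.
Nyquist rate = 2 × 52 Hz = 104 Hz.

104 Hz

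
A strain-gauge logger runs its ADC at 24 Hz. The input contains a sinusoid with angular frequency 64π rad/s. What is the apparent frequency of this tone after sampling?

8 Hz

ω = 64π rad/s → f = ω/(2π) = 32 Hz.
32 Hz mod fs = 8 Hz.
8 Hz ≤ fs/2 = 12 Hz, appears at 8 Hz.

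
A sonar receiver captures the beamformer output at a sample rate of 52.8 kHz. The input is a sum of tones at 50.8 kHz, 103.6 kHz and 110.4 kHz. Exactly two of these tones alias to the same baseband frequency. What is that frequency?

fs/2 = 26.4 kHz.
50.8 kHz > fs/2 = 26.4 kHz, folds to fs − 50.8 kHz = 2 kHz.
103.6 kHz mod fs = 50.8 kHz.
50.8 kHz > fs/2 = 26.4 kHz, folds to fs − 50.8 kHz = 2 kHz.
110.4 kHz mod fs = 4.8 kHz.
4.8 kHz ≤ fs/2 = 26.4 kHz, appears at 4.8 kHz.
50.8 kHz and 103.6 kHz both map to 2 kHz.

2 kHz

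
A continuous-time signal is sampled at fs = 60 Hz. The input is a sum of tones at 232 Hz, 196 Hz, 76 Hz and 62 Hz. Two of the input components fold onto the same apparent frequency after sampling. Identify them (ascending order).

76 Hz, 196 Hz

fs/2 = 30 Hz.
232 Hz mod fs = 52 Hz.
52 Hz > fs/2 = 30 Hz, folds to fs − 52 Hz = 8 Hz.
196 Hz mod fs = 16 Hz.
16 Hz ≤ fs/2 = 30 Hz, appears at 16 Hz.
76 Hz mod fs = 16 Hz.
16 Hz ≤ fs/2 = 30 Hz, appears at 16 Hz.
62 Hz mod fs = 2 Hz.
2 Hz ≤ fs/2 = 30 Hz, appears at 2 Hz.
76 Hz and 196 Hz both map to 16 Hz.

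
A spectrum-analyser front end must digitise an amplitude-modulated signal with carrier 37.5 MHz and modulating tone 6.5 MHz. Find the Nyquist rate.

AM sidebands sit at fc ± fm = 31 MHz and 44 MHz.
Highest-frequency component: 44 MHz.
Nyquist rate = 2 × 44 MHz = 88 MHz.

88 MHz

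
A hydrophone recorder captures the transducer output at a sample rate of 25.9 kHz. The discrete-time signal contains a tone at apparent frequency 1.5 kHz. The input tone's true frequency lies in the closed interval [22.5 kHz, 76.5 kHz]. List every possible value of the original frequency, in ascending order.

Frequencies that alias to 1.5 kHz are k·fs ± 1.5 kHz for integer k ≥ 0.
k=0: 1.5 kHz.
k=1: 24.4 kHz, 27.4 kHz.
k=2: 50.3 kHz, 53.3 kHz.
k=3: 76.2 kHz, 79.2 kHz.
k=4: 102.1 kHz, 105.1 kHz.
Within [22.5 kHz, 76.5 kHz]: 24.4 kHz, 27.4 kHz, 50.3 kHz, 53.3 kHz, 76.2 kHz.

24.4 kHz, 27.4 kHz, 50.3 kHz, 53.3 kHz, 76.2 kHz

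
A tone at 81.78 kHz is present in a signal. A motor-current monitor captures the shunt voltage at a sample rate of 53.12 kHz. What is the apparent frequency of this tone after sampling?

24.46 kHz

81.78 kHz mod fs = 28.66 kHz.
28.66 kHz > fs/2 = 26.56 kHz, folds to fs − 28.66 kHz = 24.46 kHz.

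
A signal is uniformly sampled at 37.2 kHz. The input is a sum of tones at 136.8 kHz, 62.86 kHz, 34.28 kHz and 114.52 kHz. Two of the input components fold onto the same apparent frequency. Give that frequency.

fs/2 = 18.6 kHz.
136.8 kHz mod fs = 25.2 kHz.
25.2 kHz > fs/2 = 18.6 kHz, folds to fs − 25.2 kHz = 12 kHz.
62.86 kHz mod fs = 25.66 kHz.
25.66 kHz > fs/2 = 18.6 kHz, folds to fs − 25.66 kHz = 11.54 kHz.
34.28 kHz > fs/2 = 18.6 kHz, folds to fs − 34.28 kHz = 2.92 kHz.
114.52 kHz mod fs = 2.92 kHz.
2.92 kHz ≤ fs/2 = 18.6 kHz, appears at 2.92 kHz.
34.28 kHz and 114.52 kHz both map to 2.92 kHz.

2.92 kHz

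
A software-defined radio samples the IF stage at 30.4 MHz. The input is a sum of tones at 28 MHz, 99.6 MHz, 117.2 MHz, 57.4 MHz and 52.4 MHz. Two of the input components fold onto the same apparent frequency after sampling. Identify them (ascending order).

fs/2 = 15.2 MHz.
28 MHz > fs/2 = 15.2 MHz, folds to fs − 28 MHz = 2.4 MHz.
99.6 MHz mod fs = 8.4 MHz.
8.4 MHz ≤ fs/2 = 15.2 MHz, appears at 8.4 MHz.
117.2 MHz mod fs = 26 MHz.
26 MHz > fs/2 = 15.2 MHz, folds to fs − 26 MHz = 4.4 MHz.
57.4 MHz mod fs = 27 MHz.
27 MHz > fs/2 = 15.2 MHz, folds to fs − 27 MHz = 3.4 MHz.
52.4 MHz mod fs = 22 MHz.
22 MHz > fs/2 = 15.2 MHz, folds to fs − 22 MHz = 8.4 MHz.
52.4 MHz and 99.6 MHz both map to 8.4 MHz.

52.4 MHz, 99.6 MHz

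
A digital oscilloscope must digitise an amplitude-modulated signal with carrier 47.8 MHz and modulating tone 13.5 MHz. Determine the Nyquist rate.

122.6 MHz

AM sidebands sit at fc ± fm = 34.3 MHz and 61.3 MHz.
Highest-frequency component: 61.3 MHz.
Nyquist rate = 2 × 61.3 MHz = 122.6 MHz.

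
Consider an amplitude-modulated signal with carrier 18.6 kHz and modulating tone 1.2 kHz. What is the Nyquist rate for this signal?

39.6 kHz

AM sidebands sit at fc ± fm = 17.4 kHz and 19.8 kHz.
Highest-frequency component: 19.8 kHz.
Nyquist rate = 2 × 19.8 kHz = 39.6 kHz.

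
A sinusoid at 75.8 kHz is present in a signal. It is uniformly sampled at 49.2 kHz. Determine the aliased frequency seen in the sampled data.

22.6 kHz

75.8 kHz mod fs = 26.6 kHz.
26.6 kHz > fs/2 = 24.6 kHz, folds to fs − 26.6 kHz = 22.6 kHz.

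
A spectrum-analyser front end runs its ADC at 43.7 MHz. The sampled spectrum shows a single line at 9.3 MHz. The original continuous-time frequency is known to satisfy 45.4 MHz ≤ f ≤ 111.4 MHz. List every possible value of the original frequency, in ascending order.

Frequencies that alias to 9.3 MHz are k·fs ± 9.3 MHz for integer k ≥ 0.
k=0: 9.3 MHz.
k=1: 34.4 MHz, 53 MHz.
k=2: 78.1 MHz, 96.7 MHz.
k=3: 121.8 MHz, 140.4 MHz.
Within [45.4 MHz, 111.4 MHz]: 53 MHz, 78.1 MHz, 96.7 MHz.

53 MHz, 78.1 MHz, 96.7 MHz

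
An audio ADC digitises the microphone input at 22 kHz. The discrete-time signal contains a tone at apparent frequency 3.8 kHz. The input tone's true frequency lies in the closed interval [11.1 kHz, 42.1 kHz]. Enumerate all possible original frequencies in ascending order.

18.2 kHz, 25.8 kHz, 40.2 kHz

Frequencies that alias to 3.8 kHz are k·fs ± 3.8 kHz for integer k ≥ 0.
k=0: 3.8 kHz.
k=1: 18.2 kHz, 25.8 kHz.
k=2: 40.2 kHz, 47.8 kHz.
k=3: 62.2 kHz, 69.8 kHz.
Within [11.1 kHz, 42.1 kHz]: 18.2 kHz, 25.8 kHz, 40.2 kHz.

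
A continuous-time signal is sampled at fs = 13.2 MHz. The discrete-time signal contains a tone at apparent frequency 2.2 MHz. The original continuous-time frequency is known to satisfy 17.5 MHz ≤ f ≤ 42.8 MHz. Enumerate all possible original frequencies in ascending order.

24.2 MHz, 28.6 MHz, 37.4 MHz, 41.8 MHz

Frequencies that alias to 2.2 MHz are k·fs ± 2.2 MHz for integer k ≥ 0.
k=0: 2.2 MHz.
k=1: 11 MHz, 15.4 MHz.
k=2: 24.2 MHz, 28.6 MHz.
k=3: 37.4 MHz, 41.8 MHz.
k=4: 50.6 MHz, 55 MHz.
Within [17.5 MHz, 42.8 MHz]: 24.2 MHz, 28.6 MHz, 37.4 MHz, 41.8 MHz.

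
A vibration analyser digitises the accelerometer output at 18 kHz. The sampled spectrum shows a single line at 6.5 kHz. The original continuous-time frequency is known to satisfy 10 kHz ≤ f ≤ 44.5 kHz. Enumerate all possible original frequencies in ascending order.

11.5 kHz, 24.5 kHz, 29.5 kHz, 42.5 kHz

Frequencies that alias to 6.5 kHz are k·fs ± 6.5 kHz for integer k ≥ 0.
k=0: 6.5 kHz.
k=1: 11.5 kHz, 24.5 kHz.
k=2: 29.5 kHz, 42.5 kHz.
k=3: 47.5 kHz, 60.5 kHz.
Within [10 kHz, 44.5 kHz]: 11.5 kHz, 24.5 kHz, 29.5 kHz, 42.5 kHz.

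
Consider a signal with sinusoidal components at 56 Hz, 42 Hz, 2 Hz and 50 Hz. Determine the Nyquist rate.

112 Hz

Highest-frequency component: 56 Hz.
Nyquist rate = 2 × 56 Hz = 112 Hz.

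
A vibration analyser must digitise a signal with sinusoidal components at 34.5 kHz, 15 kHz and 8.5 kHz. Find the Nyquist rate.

Highest-frequency component: 34.5 kHz.
Nyquist rate = 2 × 34.5 kHz = 69 kHz.

69 kHz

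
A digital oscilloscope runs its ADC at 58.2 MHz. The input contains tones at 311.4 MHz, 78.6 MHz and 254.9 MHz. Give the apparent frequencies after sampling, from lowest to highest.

fs/2 = 29.1 MHz.
311.4 MHz mod fs = 20.4 MHz.
20.4 MHz ≤ fs/2 = 29.1 MHz, appears at 20.4 MHz.
78.6 MHz mod fs = 20.4 MHz.
20.4 MHz ≤ fs/2 = 29.1 MHz, appears at 20.4 MHz.
254.9 MHz mod fs = 22.1 MHz.
22.1 MHz ≤ fs/2 = 29.1 MHz, appears at 22.1 MHz.
Distinct values: {20.4 MHz, 22.1 MHz}.

20.4 MHz, 22.1 MHz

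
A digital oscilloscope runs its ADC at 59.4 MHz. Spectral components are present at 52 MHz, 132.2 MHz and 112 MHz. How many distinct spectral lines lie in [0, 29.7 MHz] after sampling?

fs/2 = 29.7 MHz.
52 MHz > fs/2 = 29.7 MHz, folds to fs − 52 MHz = 7.4 MHz.
132.2 MHz mod fs = 13.4 MHz.
13.4 MHz ≤ fs/2 = 29.7 MHz, appears at 13.4 MHz.
112 MHz mod fs = 52.6 MHz.
52.6 MHz > fs/2 = 29.7 MHz, folds to fs − 52.6 MHz = 6.8 MHz.
Distinct values: {6.8 MHz, 7.4 MHz, 13.4 MHz} → 3.

3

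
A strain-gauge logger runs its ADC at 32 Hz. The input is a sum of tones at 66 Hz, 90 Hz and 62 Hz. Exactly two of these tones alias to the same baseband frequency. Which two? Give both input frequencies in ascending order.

62 Hz, 66 Hz

fs/2 = 16 Hz.
66 Hz mod fs = 2 Hz.
2 Hz ≤ fs/2 = 16 Hz, appears at 2 Hz.
90 Hz mod fs = 26 Hz.
26 Hz > fs/2 = 16 Hz, folds to fs − 26 Hz = 6 Hz.
62 Hz mod fs = 30 Hz.
30 Hz > fs/2 = 16 Hz, folds to fs − 30 Hz = 2 Hz.
62 Hz and 66 Hz both map to 2 Hz.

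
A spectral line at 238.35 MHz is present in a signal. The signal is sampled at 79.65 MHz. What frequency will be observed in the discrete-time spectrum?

0.6 MHz

238.35 MHz mod fs = 79.05 MHz.
79.05 MHz > fs/2 = 39.825 MHz, folds to fs − 79.05 MHz = 0.6 MHz.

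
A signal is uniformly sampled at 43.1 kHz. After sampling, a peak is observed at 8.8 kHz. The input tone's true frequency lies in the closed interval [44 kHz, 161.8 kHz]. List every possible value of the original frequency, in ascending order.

51.9 kHz, 77.4 kHz, 95 kHz, 120.5 kHz, 138.1 kHz

Frequencies that alias to 8.8 kHz are k·fs ± 8.8 kHz for integer k ≥ 0.
k=0: 8.8 kHz.
k=1: 34.3 kHz, 51.9 kHz.
k=2: 77.4 kHz, 95 kHz.
k=3: 120.5 kHz, 138.1 kHz.
k=4: 163.6 kHz, 181.2 kHz.
Within [44 kHz, 161.8 kHz]: 51.9 kHz, 77.4 kHz, 95 kHz, 120.5 kHz, 138.1 kHz.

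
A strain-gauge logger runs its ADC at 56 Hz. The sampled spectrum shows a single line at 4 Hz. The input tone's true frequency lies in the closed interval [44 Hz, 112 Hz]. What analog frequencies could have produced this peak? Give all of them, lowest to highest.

52 Hz, 60 Hz, 108 Hz

Frequencies that alias to 4 Hz are k·fs ± 4 Hz for integer k ≥ 0.
k=0: 4 Hz.
k=1: 52 Hz, 60 Hz.
k=2: 108 Hz, 116 Hz.
k=3: 164 Hz, 172 Hz.
Within [44 Hz, 112 Hz]: 52 Hz, 60 Hz, 108 Hz.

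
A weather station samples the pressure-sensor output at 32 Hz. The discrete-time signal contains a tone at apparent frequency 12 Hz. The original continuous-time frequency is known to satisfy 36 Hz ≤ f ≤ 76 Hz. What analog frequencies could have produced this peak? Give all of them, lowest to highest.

Frequencies that alias to 12 Hz are k·fs ± 12 Hz for integer k ≥ 0.
k=0: 12 Hz.
k=1: 20 Hz, 44 Hz.
k=2: 52 Hz, 76 Hz.
k=3: 84 Hz, 108 Hz.
Within [36 Hz, 76 Hz]: 44 Hz, 52 Hz, 76 Hz.

44 Hz, 52 Hz, 76 Hz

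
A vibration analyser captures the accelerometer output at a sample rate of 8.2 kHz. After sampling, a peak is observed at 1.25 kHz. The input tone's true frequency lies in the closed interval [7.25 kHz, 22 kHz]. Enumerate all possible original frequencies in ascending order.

Frequencies that alias to 1.25 kHz are k·fs ± 1.25 kHz for integer k ≥ 0.
k=0: 1.25 kHz.
k=1: 6.95 kHz, 9.45 kHz.
k=2: 15.15 kHz, 17.65 kHz.
k=3: 23.35 kHz, 25.85 kHz.
Within [7.25 kHz, 22 kHz]: 9.45 kHz, 15.15 kHz, 17.65 kHz.

9.45 kHz, 15.15 kHz, 17.65 kHz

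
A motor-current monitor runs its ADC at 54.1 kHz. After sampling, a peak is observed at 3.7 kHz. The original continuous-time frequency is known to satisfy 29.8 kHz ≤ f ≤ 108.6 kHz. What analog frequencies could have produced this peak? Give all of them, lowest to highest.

50.4 kHz, 57.8 kHz, 104.5 kHz

Frequencies that alias to 3.7 kHz are k·fs ± 3.7 kHz for integer k ≥ 0.
k=0: 3.7 kHz.
k=1: 50.4 kHz, 57.8 kHz.
k=2: 104.5 kHz, 111.9 kHz.
k=3: 158.6 kHz, 166 kHz.
Within [29.8 kHz, 108.6 kHz]: 50.4 kHz, 57.8 kHz, 104.5 kHz.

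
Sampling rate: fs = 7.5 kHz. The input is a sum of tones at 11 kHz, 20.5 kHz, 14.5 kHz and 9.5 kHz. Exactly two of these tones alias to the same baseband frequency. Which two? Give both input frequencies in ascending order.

9.5 kHz, 20.5 kHz

fs/2 = 3.75 kHz.
11 kHz mod fs = 3.5 kHz.
3.5 kHz ≤ fs/2 = 3.75 kHz, appears at 3.5 kHz.
20.5 kHz mod fs = 5.5 kHz.
5.5 kHz > fs/2 = 3.75 kHz, folds to fs − 5.5 kHz = 2 kHz.
14.5 kHz mod fs = 7 kHz.
7 kHz > fs/2 = 3.75 kHz, folds to fs − 7 kHz = 0.5 kHz.
9.5 kHz mod fs = 2 kHz.
2 kHz ≤ fs/2 = 3.75 kHz, appears at 2 kHz.
9.5 kHz and 20.5 kHz both map to 2 kHz.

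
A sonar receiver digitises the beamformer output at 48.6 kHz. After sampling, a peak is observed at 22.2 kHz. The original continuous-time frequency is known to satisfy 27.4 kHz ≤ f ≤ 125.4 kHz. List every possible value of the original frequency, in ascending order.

Frequencies that alias to 22.2 kHz are k·fs ± 22.2 kHz for integer k ≥ 0.
k=0: 22.2 kHz.
k=1: 26.4 kHz, 70.8 kHz.
k=2: 75 kHz, 119.4 kHz.
k=3: 123.6 kHz, 168 kHz.
k=4: 172.2 kHz, 216.6 kHz.
Within [27.4 kHz, 125.4 kHz]: 70.8 kHz, 75 kHz, 119.4 kHz, 123.6 kHz.

70.8 kHz, 75 kHz, 119.4 kHz, 123.6 kHz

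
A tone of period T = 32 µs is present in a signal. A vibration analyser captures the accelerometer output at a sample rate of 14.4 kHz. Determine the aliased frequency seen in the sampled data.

T = 32 µs → f = 1/T = 31.25 kHz.
31.25 kHz mod fs = 2.45 kHz.
2.45 kHz ≤ fs/2 = 7.2 kHz, appears at 2.45 kHz.

2.45 kHz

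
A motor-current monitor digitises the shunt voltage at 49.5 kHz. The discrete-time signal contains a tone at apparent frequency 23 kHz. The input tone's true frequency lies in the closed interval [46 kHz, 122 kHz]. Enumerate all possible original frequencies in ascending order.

Frequencies that alias to 23 kHz are k·fs ± 23 kHz for integer k ≥ 0.
k=0: 23 kHz.
k=1: 26.5 kHz, 72.5 kHz.
k=2: 76 kHz, 122 kHz.
k=3: 125.5 kHz, 171.5 kHz.
Within [46 kHz, 122 kHz]: 72.5 kHz, 76 kHz, 122 kHz.

72.5 kHz, 76 kHz, 122 kHz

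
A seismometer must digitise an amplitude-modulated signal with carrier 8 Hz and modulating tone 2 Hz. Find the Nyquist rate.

20 Hz

AM sidebands sit at fc ± fm = 6 Hz and 10 Hz.
Highest-frequency component: 10 Hz.
Nyquist rate = 2 × 10 Hz = 20 Hz.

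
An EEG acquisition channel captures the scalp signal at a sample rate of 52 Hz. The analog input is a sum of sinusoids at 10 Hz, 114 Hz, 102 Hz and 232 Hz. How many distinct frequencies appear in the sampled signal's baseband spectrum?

fs/2 = 26 Hz.
10 Hz ≤ fs/2 = 26 Hz, passes unchanged.
114 Hz mod fs = 10 Hz.
10 Hz ≤ fs/2 = 26 Hz, appears at 10 Hz.
102 Hz mod fs = 50 Hz.
50 Hz > fs/2 = 26 Hz, folds to fs − 50 Hz = 2 Hz.
232 Hz mod fs = 24 Hz.
24 Hz ≤ fs/2 = 26 Hz, appears at 24 Hz.
Distinct values: {2 Hz, 10 Hz, 24 Hz} → 3.

3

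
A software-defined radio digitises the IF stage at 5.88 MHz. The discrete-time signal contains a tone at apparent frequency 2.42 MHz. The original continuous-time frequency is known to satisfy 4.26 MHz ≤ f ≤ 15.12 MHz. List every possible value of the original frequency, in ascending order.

8.3 MHz, 9.34 MHz, 14.18 MHz

Frequencies that alias to 2.42 MHz are k·fs ± 2.42 MHz for integer k ≥ 0.
k=0: 2.42 MHz.
k=1: 3.46 MHz, 8.3 MHz.
k=2: 9.34 MHz, 14.18 MHz.
k=3: 15.22 MHz, 20.06 MHz.
Within [4.26 MHz, 15.12 MHz]: 8.3 MHz, 9.34 MHz, 14.18 MHz.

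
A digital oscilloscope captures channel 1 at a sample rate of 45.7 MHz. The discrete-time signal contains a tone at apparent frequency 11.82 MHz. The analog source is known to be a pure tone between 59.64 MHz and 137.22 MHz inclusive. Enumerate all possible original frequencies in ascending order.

Frequencies that alias to 11.82 MHz are k·fs ± 11.82 MHz for integer k ≥ 0.
k=0: 11.82 MHz.
k=1: 33.88 MHz, 57.52 MHz.
k=2: 79.58 MHz, 103.22 MHz.
k=3: 125.28 MHz, 148.92 MHz.
k=4: 170.98 MHz, 194.62 MHz.
Within [59.64 MHz, 137.22 MHz]: 79.58 MHz, 103.22 MHz, 125.28 MHz.

79.58 MHz, 103.22 MHz, 125.28 MHz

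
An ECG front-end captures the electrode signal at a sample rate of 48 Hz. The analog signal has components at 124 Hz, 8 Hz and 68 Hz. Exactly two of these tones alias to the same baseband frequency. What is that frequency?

20 Hz

fs/2 = 24 Hz.
124 Hz mod fs = 28 Hz.
28 Hz > fs/2 = 24 Hz, folds to fs − 28 Hz = 20 Hz.
8 Hz ≤ fs/2 = 24 Hz, passes unchanged.
68 Hz mod fs = 20 Hz.
20 Hz ≤ fs/2 = 24 Hz, appears at 20 Hz.
68 Hz and 124 Hz both map to 20 Hz.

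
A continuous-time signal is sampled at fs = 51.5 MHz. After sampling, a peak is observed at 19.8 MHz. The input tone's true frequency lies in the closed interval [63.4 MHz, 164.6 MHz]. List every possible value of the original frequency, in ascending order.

Frequencies that alias to 19.8 MHz are k·fs ± 19.8 MHz for integer k ≥ 0.
k=0: 19.8 MHz.
k=1: 31.7 MHz, 71.3 MHz.
k=2: 83.2 MHz, 122.8 MHz.
k=3: 134.7 MHz, 174.3 MHz.
k=4: 186.2 MHz, 225.8 MHz.
Within [63.4 MHz, 164.6 MHz]: 71.3 MHz, 83.2 MHz, 122.8 MHz, 134.7 MHz.

71.3 MHz, 83.2 MHz, 122.8 MHz, 134.7 MHz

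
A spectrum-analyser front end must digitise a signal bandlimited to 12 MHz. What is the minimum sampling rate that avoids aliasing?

24 MHz

Nyquist rate = 2 × 12 MHz = 24 MHz.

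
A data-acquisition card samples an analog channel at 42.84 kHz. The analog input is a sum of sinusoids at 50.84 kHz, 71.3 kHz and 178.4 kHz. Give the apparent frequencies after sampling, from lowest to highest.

fs/2 = 21.42 kHz.
50.84 kHz mod fs = 8 kHz.
8 kHz ≤ fs/2 = 21.42 kHz, appears at 8 kHz.
71.3 kHz mod fs = 28.46 kHz.
28.46 kHz > fs/2 = 21.42 kHz, folds to fs − 28.46 kHz = 14.38 kHz.
178.4 kHz mod fs = 7.04 kHz.
7.04 kHz ≤ fs/2 = 21.42 kHz, appears at 7.04 kHz.
Distinct values: {7.04 kHz, 8 kHz, 14.38 kHz}.

7.04 kHz, 8 kHz, 14.38 kHz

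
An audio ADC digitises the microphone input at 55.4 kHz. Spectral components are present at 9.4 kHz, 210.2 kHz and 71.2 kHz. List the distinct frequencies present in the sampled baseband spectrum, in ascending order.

9.4 kHz, 11.4 kHz, 15.8 kHz

fs/2 = 27.7 kHz.
9.4 kHz ≤ fs/2 = 27.7 kHz, passes unchanged.
210.2 kHz mod fs = 44 kHz.
44 kHz > fs/2 = 27.7 kHz, folds to fs − 44 kHz = 11.4 kHz.
71.2 kHz mod fs = 15.8 kHz.
15.8 kHz ≤ fs/2 = 27.7 kHz, appears at 15.8 kHz.
Distinct values: {9.4 kHz, 11.4 kHz, 15.8 kHz}.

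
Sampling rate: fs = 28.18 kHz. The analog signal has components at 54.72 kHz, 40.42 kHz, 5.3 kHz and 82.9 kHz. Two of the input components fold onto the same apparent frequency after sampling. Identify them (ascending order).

54.72 kHz, 82.9 kHz

fs/2 = 14.09 kHz.
54.72 kHz mod fs = 26.54 kHz.
26.54 kHz > fs/2 = 14.09 kHz, folds to fs − 26.54 kHz = 1.64 kHz.
40.42 kHz mod fs = 12.24 kHz.
12.24 kHz ≤ fs/2 = 14.09 kHz, appears at 12.24 kHz.
5.3 kHz ≤ fs/2 = 14.09 kHz, passes unchanged.
82.9 kHz mod fs = 26.54 kHz.
26.54 kHz > fs/2 = 14.09 kHz, folds to fs − 26.54 kHz = 1.64 kHz.
54.72 kHz and 82.9 kHz both map to 1.64 kHz.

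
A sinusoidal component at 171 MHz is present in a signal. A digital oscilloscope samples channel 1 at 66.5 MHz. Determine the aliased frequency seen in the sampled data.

28.5 MHz

171 MHz mod fs = 38 MHz.
38 MHz > fs/2 = 33.25 MHz, folds to fs − 38 MHz = 28.5 MHz.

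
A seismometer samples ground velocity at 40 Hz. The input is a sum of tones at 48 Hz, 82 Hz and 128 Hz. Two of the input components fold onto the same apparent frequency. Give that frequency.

8 Hz

fs/2 = 20 Hz.
48 Hz mod fs = 8 Hz.
8 Hz ≤ fs/2 = 20 Hz, appears at 8 Hz.
82 Hz mod fs = 2 Hz.
2 Hz ≤ fs/2 = 20 Hz, appears at 2 Hz.
128 Hz mod fs = 8 Hz.
8 Hz ≤ fs/2 = 20 Hz, appears at 8 Hz.
48 Hz and 128 Hz both map to 8 Hz.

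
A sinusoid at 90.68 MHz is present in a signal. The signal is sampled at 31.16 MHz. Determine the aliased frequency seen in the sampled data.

90.68 MHz mod fs = 28.36 MHz.
28.36 MHz > fs/2 = 15.58 MHz, folds to fs − 28.36 MHz = 2.8 MHz.

2.8 MHz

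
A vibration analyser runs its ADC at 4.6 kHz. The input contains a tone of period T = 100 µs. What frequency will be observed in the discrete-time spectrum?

0.8 kHz

T = 100 µs → f = 1/T = 10 kHz.
10 kHz mod fs = 0.8 kHz.
0.8 kHz ≤ fs/2 = 2.3 kHz, appears at 0.8 kHz.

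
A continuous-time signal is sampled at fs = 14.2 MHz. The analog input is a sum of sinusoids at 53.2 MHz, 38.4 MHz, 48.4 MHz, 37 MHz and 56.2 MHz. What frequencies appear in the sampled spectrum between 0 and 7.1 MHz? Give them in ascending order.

fs/2 = 7.1 MHz.
53.2 MHz mod fs = 10.6 MHz.
10.6 MHz > fs/2 = 7.1 MHz, folds to fs − 10.6 MHz = 3.6 MHz.
38.4 MHz mod fs = 10 MHz.
10 MHz > fs/2 = 7.1 MHz, folds to fs − 10 MHz = 4.2 MHz.
48.4 MHz mod fs = 5.8 MHz.
5.8 MHz ≤ fs/2 = 7.1 MHz, appears at 5.8 MHz.
37 MHz mod fs = 8.6 MHz.
8.6 MHz > fs/2 = 7.1 MHz, folds to fs − 8.6 MHz = 5.6 MHz.
56.2 MHz mod fs = 13.6 MHz.
13.6 MHz > fs/2 = 7.1 MHz, folds to fs − 13.6 MHz = 0.6 MHz.
Distinct values: {0.6 MHz, 3.6 MHz, 4.2 MHz, 5.6 MHz, 5.8 MHz}.

0.6 MHz, 3.6 MHz, 4.2 MHz, 5.6 MHz, 5.8 MHz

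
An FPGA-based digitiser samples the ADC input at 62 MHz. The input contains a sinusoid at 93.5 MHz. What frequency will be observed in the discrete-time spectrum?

30.5 MHz

93.5 MHz mod fs = 31.5 MHz.
31.5 MHz > fs/2 = 31 MHz, folds to fs − 31.5 MHz = 30.5 MHz.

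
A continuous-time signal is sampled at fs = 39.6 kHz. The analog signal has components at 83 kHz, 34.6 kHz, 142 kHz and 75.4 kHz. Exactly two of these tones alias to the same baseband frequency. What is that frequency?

fs/2 = 19.8 kHz.
83 kHz mod fs = 3.8 kHz.
3.8 kHz ≤ fs/2 = 19.8 kHz, appears at 3.8 kHz.
34.6 kHz > fs/2 = 19.8 kHz, folds to fs − 34.6 kHz = 5 kHz.
142 kHz mod fs = 23.2 kHz.
23.2 kHz > fs/2 = 19.8 kHz, folds to fs − 23.2 kHz = 16.4 kHz.
75.4 kHz mod fs = 35.8 kHz.
35.8 kHz > fs/2 = 19.8 kHz, folds to fs − 35.8 kHz = 3.8 kHz.
75.4 kHz and 83 kHz both map to 3.8 kHz.

3.8 kHz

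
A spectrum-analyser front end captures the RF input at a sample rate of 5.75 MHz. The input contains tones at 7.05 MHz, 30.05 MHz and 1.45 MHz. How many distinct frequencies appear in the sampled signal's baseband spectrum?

fs/2 = 2.875 MHz.
7.05 MHz mod fs = 1.3 MHz.
1.3 MHz ≤ fs/2 = 2.875 MHz, appears at 1.3 MHz.
30.05 MHz mod fs = 1.3 MHz.
1.3 MHz ≤ fs/2 = 2.875 MHz, appears at 1.3 MHz.
1.45 MHz ≤ fs/2 = 2.875 MHz, passes unchanged.
Distinct values: {1.3 MHz, 1.45 MHz} → 2.

2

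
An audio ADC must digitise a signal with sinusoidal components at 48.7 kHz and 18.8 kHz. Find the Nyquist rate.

Highest-frequency component: 48.7 kHz.
Nyquist rate = 2 × 48.7 kHz = 97.4 kHz.

97.4 kHz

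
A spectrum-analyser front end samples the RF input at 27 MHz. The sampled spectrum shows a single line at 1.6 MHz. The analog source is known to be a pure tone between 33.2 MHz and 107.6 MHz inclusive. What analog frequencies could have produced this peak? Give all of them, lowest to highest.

Frequencies that alias to 1.6 MHz are k·fs ± 1.6 MHz for integer k ≥ 0.
k=0: 1.6 MHz.
k=1: 25.4 MHz, 28.6 MHz.
k=2: 52.4 MHz, 55.6 MHz.
k=3: 79.4 MHz, 82.6 MHz.
k=4: 106.4 MHz, 109.6 MHz.
k=5: 133.4 MHz, 136.6 MHz.
Within [33.2 MHz, 107.6 MHz]: 52.4 MHz, 55.6 MHz, 79.4 MHz, 82.6 MHz, 106.4 MHz.

52.4 MHz, 55.6 MHz, 79.4 MHz, 82.6 MHz, 106.4 MHz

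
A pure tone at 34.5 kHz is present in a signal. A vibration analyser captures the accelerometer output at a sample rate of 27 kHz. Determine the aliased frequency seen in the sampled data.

34.5 kHz mod fs = 7.5 kHz.
7.5 kHz ≤ fs/2 = 13.5 kHz, appears at 7.5 kHz.

7.5 kHz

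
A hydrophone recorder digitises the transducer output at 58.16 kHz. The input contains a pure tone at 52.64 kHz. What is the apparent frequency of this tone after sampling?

5.52 kHz

52.64 kHz > fs/2 = 29.08 kHz, folds to fs − 52.64 kHz = 5.52 kHz.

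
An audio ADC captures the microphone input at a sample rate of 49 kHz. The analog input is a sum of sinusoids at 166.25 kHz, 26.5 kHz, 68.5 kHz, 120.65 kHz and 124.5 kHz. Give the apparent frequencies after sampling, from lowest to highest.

fs/2 = 24.5 kHz.
166.25 kHz mod fs = 19.25 kHz.
19.25 kHz ≤ fs/2 = 24.5 kHz, appears at 19.25 kHz.
26.5 kHz > fs/2 = 24.5 kHz, folds to fs − 26.5 kHz = 22.5 kHz.
68.5 kHz mod fs = 19.5 kHz.
19.5 kHz ≤ fs/2 = 24.5 kHz, appears at 19.5 kHz.
120.65 kHz mod fs = 22.65 kHz.
22.65 kHz ≤ fs/2 = 24.5 kHz, appears at 22.65 kHz.
124.5 kHz mod fs = 26.5 kHz.
26.5 kHz > fs/2 = 24.5 kHz, folds to fs − 26.5 kHz = 22.5 kHz.
Distinct values: {19.25 kHz, 19.5 kHz, 22.5 kHz, 22.65 kHz}.

19.25 kHz, 19.5 kHz, 22.5 kHz, 22.65 kHz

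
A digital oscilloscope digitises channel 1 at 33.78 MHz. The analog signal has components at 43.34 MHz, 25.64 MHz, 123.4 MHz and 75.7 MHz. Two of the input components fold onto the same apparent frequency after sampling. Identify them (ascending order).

25.64 MHz, 75.7 MHz

fs/2 = 16.89 MHz.
43.34 MHz mod fs = 9.56 MHz.
9.56 MHz ≤ fs/2 = 16.89 MHz, appears at 9.56 MHz.
25.64 MHz > fs/2 = 16.89 MHz, folds to fs − 25.64 MHz = 8.14 MHz.
123.4 MHz mod fs = 22.06 MHz.
22.06 MHz > fs/2 = 16.89 MHz, folds to fs − 22.06 MHz = 11.72 MHz.
75.7 MHz mod fs = 8.14 MHz.
8.14 MHz ≤ fs/2 = 16.89 MHz, appears at 8.14 MHz.
25.64 MHz and 75.7 MHz both map to 8.14 MHz.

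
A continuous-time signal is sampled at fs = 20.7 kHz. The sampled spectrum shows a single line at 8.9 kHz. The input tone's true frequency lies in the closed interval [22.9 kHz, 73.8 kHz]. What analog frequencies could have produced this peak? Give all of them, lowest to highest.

Frequencies that alias to 8.9 kHz are k·fs ± 8.9 kHz for integer k ≥ 0.
k=0: 8.9 kHz.
k=1: 11.8 kHz, 29.6 kHz.
k=2: 32.5 kHz, 50.3 kHz.
k=3: 53.2 kHz, 71 kHz.
k=4: 73.9 kHz, 91.7 kHz.
Within [22.9 kHz, 73.8 kHz]: 29.6 kHz, 32.5 kHz, 50.3 kHz, 53.2 kHz, 71 kHz.

29.6 kHz, 32.5 kHz, 50.3 kHz, 53.2 kHz, 71 kHz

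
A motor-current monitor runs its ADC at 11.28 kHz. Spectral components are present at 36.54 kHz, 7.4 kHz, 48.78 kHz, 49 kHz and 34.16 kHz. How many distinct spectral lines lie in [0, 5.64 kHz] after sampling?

fs/2 = 5.64 kHz.
36.54 kHz mod fs = 2.7 kHz.
2.7 kHz ≤ fs/2 = 5.64 kHz, appears at 2.7 kHz.
7.4 kHz > fs/2 = 5.64 kHz, folds to fs − 7.4 kHz = 3.88 kHz.
48.78 kHz mod fs = 3.66 kHz.
3.66 kHz ≤ fs/2 = 5.64 kHz, appears at 3.66 kHz.
49 kHz mod fs = 3.88 kHz.
3.88 kHz ≤ fs/2 = 5.64 kHz, appears at 3.88 kHz.
34.16 kHz mod fs = 0.32 kHz.
0.32 kHz ≤ fs/2 = 5.64 kHz, appears at 0.32 kHz.
Distinct values: {0.32 kHz, 2.7 kHz, 3.66 kHz, 3.88 kHz} → 4.

4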